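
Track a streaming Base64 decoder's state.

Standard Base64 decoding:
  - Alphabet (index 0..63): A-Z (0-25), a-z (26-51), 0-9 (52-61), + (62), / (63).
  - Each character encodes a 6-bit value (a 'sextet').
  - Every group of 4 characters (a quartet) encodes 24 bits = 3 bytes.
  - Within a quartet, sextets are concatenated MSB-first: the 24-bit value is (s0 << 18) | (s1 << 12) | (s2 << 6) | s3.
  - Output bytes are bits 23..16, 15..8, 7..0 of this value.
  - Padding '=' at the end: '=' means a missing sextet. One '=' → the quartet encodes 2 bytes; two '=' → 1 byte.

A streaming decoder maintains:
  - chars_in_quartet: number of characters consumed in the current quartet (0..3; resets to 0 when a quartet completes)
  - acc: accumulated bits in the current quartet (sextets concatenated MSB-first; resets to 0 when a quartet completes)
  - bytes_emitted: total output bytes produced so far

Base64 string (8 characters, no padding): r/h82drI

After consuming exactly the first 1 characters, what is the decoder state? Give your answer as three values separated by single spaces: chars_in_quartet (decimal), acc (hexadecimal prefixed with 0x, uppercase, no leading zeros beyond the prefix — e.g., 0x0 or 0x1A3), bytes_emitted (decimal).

After char 0 ('r'=43): chars_in_quartet=1 acc=0x2B bytes_emitted=0

Answer: 1 0x2B 0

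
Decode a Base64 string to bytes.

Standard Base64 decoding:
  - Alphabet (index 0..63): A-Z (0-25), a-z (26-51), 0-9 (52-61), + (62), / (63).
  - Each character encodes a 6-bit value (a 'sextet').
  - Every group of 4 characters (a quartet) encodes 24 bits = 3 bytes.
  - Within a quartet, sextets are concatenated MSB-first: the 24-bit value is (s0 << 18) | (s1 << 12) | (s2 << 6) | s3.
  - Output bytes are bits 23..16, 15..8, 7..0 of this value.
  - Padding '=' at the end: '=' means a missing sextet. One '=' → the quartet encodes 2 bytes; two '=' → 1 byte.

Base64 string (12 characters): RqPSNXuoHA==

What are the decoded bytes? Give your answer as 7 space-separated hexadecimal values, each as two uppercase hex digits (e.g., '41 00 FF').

Answer: 46 A3 D2 35 7B A8 1C

Derivation:
After char 0 ('R'=17): chars_in_quartet=1 acc=0x11 bytes_emitted=0
After char 1 ('q'=42): chars_in_quartet=2 acc=0x46A bytes_emitted=0
After char 2 ('P'=15): chars_in_quartet=3 acc=0x11A8F bytes_emitted=0
After char 3 ('S'=18): chars_in_quartet=4 acc=0x46A3D2 -> emit 46 A3 D2, reset; bytes_emitted=3
After char 4 ('N'=13): chars_in_quartet=1 acc=0xD bytes_emitted=3
After char 5 ('X'=23): chars_in_quartet=2 acc=0x357 bytes_emitted=3
After char 6 ('u'=46): chars_in_quartet=3 acc=0xD5EE bytes_emitted=3
After char 7 ('o'=40): chars_in_quartet=4 acc=0x357BA8 -> emit 35 7B A8, reset; bytes_emitted=6
After char 8 ('H'=7): chars_in_quartet=1 acc=0x7 bytes_emitted=6
After char 9 ('A'=0): chars_in_quartet=2 acc=0x1C0 bytes_emitted=6
Padding '==': partial quartet acc=0x1C0 -> emit 1C; bytes_emitted=7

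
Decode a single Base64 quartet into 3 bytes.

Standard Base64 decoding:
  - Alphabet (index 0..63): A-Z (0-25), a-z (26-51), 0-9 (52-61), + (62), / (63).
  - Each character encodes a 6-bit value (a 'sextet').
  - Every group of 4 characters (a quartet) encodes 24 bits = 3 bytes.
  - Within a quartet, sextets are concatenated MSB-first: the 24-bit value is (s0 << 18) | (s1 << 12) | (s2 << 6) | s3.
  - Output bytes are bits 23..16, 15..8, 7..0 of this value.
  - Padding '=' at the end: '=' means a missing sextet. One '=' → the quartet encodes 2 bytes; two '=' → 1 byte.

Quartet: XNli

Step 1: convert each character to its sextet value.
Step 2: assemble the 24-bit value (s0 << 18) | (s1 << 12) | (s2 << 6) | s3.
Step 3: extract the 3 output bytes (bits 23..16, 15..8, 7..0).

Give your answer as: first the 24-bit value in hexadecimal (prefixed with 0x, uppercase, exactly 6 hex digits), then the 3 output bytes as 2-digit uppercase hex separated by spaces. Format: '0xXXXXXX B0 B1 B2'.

Sextets: X=23, N=13, l=37, i=34
24-bit: (23<<18) | (13<<12) | (37<<6) | 34
      = 0x5C0000 | 0x00D000 | 0x000940 | 0x000022
      = 0x5CD962
Bytes: (v>>16)&0xFF=5C, (v>>8)&0xFF=D9, v&0xFF=62

Answer: 0x5CD962 5C D9 62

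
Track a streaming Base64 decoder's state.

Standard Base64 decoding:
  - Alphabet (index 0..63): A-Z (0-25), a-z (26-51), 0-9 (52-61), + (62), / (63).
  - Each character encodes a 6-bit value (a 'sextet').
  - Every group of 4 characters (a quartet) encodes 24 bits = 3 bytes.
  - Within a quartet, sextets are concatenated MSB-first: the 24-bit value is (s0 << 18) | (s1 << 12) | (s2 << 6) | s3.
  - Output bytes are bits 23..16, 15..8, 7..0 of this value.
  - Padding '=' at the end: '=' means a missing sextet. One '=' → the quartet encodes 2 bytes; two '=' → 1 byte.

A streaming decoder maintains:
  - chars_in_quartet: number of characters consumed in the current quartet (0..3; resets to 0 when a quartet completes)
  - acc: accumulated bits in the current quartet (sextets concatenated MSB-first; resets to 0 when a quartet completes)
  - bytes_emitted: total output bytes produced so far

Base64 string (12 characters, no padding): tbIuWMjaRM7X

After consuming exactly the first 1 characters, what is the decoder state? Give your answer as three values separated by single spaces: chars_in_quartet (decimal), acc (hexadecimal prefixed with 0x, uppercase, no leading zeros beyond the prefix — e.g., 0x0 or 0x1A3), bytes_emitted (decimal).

Answer: 1 0x2D 0

Derivation:
After char 0 ('t'=45): chars_in_quartet=1 acc=0x2D bytes_emitted=0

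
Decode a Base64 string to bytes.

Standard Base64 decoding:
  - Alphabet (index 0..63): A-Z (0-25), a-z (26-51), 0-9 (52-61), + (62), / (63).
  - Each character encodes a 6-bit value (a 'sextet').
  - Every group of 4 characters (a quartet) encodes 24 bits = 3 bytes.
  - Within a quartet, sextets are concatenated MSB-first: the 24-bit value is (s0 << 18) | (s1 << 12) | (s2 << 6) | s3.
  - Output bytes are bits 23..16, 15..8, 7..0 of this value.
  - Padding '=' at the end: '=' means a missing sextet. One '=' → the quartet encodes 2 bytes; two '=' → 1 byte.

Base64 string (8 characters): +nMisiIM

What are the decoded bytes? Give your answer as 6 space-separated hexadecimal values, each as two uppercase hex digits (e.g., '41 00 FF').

Answer: FA 73 22 B2 22 0C

Derivation:
After char 0 ('+'=62): chars_in_quartet=1 acc=0x3E bytes_emitted=0
After char 1 ('n'=39): chars_in_quartet=2 acc=0xFA7 bytes_emitted=0
After char 2 ('M'=12): chars_in_quartet=3 acc=0x3E9CC bytes_emitted=0
After char 3 ('i'=34): chars_in_quartet=4 acc=0xFA7322 -> emit FA 73 22, reset; bytes_emitted=3
After char 4 ('s'=44): chars_in_quartet=1 acc=0x2C bytes_emitted=3
After char 5 ('i'=34): chars_in_quartet=2 acc=0xB22 bytes_emitted=3
After char 6 ('I'=8): chars_in_quartet=3 acc=0x2C888 bytes_emitted=3
After char 7 ('M'=12): chars_in_quartet=4 acc=0xB2220C -> emit B2 22 0C, reset; bytes_emitted=6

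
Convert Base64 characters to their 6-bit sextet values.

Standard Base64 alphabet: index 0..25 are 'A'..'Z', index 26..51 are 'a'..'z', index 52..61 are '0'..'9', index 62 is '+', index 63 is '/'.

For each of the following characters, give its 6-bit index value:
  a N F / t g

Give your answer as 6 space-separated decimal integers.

'a': a..z range, 26 + ord('a') − ord('a') = 26
'N': A..Z range, ord('N') − ord('A') = 13
'F': A..Z range, ord('F') − ord('A') = 5
'/': index 63
't': a..z range, 26 + ord('t') − ord('a') = 45
'g': a..z range, 26 + ord('g') − ord('a') = 32

Answer: 26 13 5 63 45 32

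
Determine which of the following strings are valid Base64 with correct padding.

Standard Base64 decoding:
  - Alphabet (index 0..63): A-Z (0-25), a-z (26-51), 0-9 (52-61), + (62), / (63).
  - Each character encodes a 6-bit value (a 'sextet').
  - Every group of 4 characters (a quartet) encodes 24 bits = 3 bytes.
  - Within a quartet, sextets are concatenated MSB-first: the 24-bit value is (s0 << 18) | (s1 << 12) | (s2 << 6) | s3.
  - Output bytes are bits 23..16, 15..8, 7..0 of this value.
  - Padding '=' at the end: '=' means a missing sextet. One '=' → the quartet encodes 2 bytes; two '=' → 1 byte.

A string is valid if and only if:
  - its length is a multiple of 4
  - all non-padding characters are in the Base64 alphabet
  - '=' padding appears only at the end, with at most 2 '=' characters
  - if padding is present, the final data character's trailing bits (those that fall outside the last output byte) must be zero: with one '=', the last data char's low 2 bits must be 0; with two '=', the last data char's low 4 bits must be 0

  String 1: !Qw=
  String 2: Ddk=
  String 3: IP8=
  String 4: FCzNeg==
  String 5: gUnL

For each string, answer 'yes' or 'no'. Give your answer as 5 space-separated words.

String 1: '!Qw=' → invalid (bad char(s): ['!'])
String 2: 'Ddk=' → valid
String 3: 'IP8=' → valid
String 4: 'FCzNeg==' → valid
String 5: 'gUnL' → valid

Answer: no yes yes yes yes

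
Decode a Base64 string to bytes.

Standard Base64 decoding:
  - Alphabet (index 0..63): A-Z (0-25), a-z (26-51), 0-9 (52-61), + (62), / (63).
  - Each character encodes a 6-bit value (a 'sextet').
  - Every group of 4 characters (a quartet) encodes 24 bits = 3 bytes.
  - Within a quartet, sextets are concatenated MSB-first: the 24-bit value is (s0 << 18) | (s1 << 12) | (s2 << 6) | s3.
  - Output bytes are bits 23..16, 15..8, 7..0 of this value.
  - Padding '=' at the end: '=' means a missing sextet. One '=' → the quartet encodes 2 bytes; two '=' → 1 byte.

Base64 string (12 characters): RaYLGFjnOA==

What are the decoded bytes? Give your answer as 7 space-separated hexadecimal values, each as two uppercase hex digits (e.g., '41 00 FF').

After char 0 ('R'=17): chars_in_quartet=1 acc=0x11 bytes_emitted=0
After char 1 ('a'=26): chars_in_quartet=2 acc=0x45A bytes_emitted=0
After char 2 ('Y'=24): chars_in_quartet=3 acc=0x11698 bytes_emitted=0
After char 3 ('L'=11): chars_in_quartet=4 acc=0x45A60B -> emit 45 A6 0B, reset; bytes_emitted=3
After char 4 ('G'=6): chars_in_quartet=1 acc=0x6 bytes_emitted=3
After char 5 ('F'=5): chars_in_quartet=2 acc=0x185 bytes_emitted=3
After char 6 ('j'=35): chars_in_quartet=3 acc=0x6163 bytes_emitted=3
After char 7 ('n'=39): chars_in_quartet=4 acc=0x1858E7 -> emit 18 58 E7, reset; bytes_emitted=6
After char 8 ('O'=14): chars_in_quartet=1 acc=0xE bytes_emitted=6
After char 9 ('A'=0): chars_in_quartet=2 acc=0x380 bytes_emitted=6
Padding '==': partial quartet acc=0x380 -> emit 38; bytes_emitted=7

Answer: 45 A6 0B 18 58 E7 38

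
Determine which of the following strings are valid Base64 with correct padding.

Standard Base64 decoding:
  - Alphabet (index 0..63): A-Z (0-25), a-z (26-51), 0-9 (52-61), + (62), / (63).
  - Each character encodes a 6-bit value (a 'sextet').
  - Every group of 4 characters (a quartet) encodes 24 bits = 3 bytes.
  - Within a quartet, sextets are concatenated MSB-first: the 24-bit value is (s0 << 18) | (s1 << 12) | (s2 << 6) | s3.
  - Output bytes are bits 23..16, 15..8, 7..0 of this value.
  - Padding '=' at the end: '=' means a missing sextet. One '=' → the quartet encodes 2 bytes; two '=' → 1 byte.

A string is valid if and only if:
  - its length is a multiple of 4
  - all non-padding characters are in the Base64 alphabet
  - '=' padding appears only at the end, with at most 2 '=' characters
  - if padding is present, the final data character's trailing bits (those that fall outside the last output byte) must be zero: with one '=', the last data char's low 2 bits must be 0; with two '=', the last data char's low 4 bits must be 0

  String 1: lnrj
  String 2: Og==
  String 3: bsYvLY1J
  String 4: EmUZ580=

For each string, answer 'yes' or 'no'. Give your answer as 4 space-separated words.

String 1: 'lnrj' → valid
String 2: 'Og==' → valid
String 3: 'bsYvLY1J' → valid
String 4: 'EmUZ580=' → valid

Answer: yes yes yes yes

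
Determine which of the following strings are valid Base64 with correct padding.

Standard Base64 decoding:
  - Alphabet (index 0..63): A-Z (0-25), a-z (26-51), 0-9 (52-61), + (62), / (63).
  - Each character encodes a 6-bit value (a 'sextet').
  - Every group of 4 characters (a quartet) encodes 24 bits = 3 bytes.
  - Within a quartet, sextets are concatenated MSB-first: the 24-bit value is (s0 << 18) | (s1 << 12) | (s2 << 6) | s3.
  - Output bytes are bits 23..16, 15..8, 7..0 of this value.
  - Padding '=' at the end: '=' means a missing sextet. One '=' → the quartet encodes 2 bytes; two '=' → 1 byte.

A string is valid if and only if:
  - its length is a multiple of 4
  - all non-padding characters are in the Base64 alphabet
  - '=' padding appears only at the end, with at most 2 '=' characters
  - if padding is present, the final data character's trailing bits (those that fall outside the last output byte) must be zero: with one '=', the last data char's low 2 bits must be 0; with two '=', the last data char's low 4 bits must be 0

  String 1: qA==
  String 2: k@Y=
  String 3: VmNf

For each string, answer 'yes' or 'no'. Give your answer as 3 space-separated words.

Answer: yes no yes

Derivation:
String 1: 'qA==' → valid
String 2: 'k@Y=' → invalid (bad char(s): ['@'])
String 3: 'VmNf' → valid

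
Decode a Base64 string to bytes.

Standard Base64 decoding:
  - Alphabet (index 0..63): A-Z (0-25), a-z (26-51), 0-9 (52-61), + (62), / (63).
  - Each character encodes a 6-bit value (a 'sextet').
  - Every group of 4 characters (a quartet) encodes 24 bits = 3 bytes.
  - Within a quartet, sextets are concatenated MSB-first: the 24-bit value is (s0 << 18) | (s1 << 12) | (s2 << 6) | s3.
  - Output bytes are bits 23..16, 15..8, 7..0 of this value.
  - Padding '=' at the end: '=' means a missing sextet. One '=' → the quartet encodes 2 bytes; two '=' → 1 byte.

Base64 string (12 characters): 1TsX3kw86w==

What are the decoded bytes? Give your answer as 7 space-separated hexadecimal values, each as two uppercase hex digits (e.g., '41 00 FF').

Answer: D5 3B 17 DE 4C 3C EB

Derivation:
After char 0 ('1'=53): chars_in_quartet=1 acc=0x35 bytes_emitted=0
After char 1 ('T'=19): chars_in_quartet=2 acc=0xD53 bytes_emitted=0
After char 2 ('s'=44): chars_in_quartet=3 acc=0x354EC bytes_emitted=0
After char 3 ('X'=23): chars_in_quartet=4 acc=0xD53B17 -> emit D5 3B 17, reset; bytes_emitted=3
After char 4 ('3'=55): chars_in_quartet=1 acc=0x37 bytes_emitted=3
After char 5 ('k'=36): chars_in_quartet=2 acc=0xDE4 bytes_emitted=3
After char 6 ('w'=48): chars_in_quartet=3 acc=0x37930 bytes_emitted=3
After char 7 ('8'=60): chars_in_quartet=4 acc=0xDE4C3C -> emit DE 4C 3C, reset; bytes_emitted=6
After char 8 ('6'=58): chars_in_quartet=1 acc=0x3A bytes_emitted=6
After char 9 ('w'=48): chars_in_quartet=2 acc=0xEB0 bytes_emitted=6
Padding '==': partial quartet acc=0xEB0 -> emit EB; bytes_emitted=7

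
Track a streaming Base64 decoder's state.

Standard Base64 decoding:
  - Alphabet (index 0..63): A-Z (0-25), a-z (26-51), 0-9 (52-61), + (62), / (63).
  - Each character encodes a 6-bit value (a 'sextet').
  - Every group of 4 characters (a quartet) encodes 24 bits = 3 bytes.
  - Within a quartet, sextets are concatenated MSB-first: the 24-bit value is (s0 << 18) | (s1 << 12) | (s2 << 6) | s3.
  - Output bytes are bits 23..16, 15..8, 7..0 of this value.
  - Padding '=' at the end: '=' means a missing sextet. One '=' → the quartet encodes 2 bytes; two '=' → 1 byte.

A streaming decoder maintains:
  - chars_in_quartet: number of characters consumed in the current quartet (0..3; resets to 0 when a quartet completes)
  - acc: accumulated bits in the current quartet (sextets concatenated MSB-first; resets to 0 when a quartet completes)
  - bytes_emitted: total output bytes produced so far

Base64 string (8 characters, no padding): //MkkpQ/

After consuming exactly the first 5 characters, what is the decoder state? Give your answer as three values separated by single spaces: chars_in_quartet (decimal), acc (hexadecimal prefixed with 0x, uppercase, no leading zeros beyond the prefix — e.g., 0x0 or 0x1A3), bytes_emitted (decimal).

After char 0 ('/'=63): chars_in_quartet=1 acc=0x3F bytes_emitted=0
After char 1 ('/'=63): chars_in_quartet=2 acc=0xFFF bytes_emitted=0
After char 2 ('M'=12): chars_in_quartet=3 acc=0x3FFCC bytes_emitted=0
After char 3 ('k'=36): chars_in_quartet=4 acc=0xFFF324 -> emit FF F3 24, reset; bytes_emitted=3
After char 4 ('k'=36): chars_in_quartet=1 acc=0x24 bytes_emitted=3

Answer: 1 0x24 3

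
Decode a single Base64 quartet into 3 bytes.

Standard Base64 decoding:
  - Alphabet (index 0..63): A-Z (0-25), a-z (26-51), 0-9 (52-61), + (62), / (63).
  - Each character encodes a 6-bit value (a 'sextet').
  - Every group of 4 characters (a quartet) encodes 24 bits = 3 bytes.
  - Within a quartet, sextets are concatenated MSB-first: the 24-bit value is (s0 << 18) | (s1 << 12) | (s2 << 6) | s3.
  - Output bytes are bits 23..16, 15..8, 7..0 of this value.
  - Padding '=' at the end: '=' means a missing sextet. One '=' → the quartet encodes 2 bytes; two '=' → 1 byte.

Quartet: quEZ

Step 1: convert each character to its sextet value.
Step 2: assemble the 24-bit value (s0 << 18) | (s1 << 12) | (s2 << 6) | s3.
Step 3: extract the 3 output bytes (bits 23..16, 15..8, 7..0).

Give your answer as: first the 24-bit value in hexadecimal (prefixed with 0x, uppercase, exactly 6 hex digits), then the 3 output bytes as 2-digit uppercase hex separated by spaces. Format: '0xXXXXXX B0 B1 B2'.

Sextets: q=42, u=46, E=4, Z=25
24-bit: (42<<18) | (46<<12) | (4<<6) | 25
      = 0xA80000 | 0x02E000 | 0x000100 | 0x000019
      = 0xAAE119
Bytes: (v>>16)&0xFF=AA, (v>>8)&0xFF=E1, v&0xFF=19

Answer: 0xAAE119 AA E1 19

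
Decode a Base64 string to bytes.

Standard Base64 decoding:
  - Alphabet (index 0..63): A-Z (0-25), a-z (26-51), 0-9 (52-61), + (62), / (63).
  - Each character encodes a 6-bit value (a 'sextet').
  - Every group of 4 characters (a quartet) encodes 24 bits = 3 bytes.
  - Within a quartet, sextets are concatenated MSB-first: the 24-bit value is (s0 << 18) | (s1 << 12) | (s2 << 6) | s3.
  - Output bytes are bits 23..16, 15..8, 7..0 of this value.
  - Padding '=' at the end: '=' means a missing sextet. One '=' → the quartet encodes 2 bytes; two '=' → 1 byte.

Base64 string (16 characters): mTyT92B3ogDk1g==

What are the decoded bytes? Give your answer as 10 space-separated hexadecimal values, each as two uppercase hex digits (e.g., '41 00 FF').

After char 0 ('m'=38): chars_in_quartet=1 acc=0x26 bytes_emitted=0
After char 1 ('T'=19): chars_in_quartet=2 acc=0x993 bytes_emitted=0
After char 2 ('y'=50): chars_in_quartet=3 acc=0x264F2 bytes_emitted=0
After char 3 ('T'=19): chars_in_quartet=4 acc=0x993C93 -> emit 99 3C 93, reset; bytes_emitted=3
After char 4 ('9'=61): chars_in_quartet=1 acc=0x3D bytes_emitted=3
After char 5 ('2'=54): chars_in_quartet=2 acc=0xF76 bytes_emitted=3
After char 6 ('B'=1): chars_in_quartet=3 acc=0x3DD81 bytes_emitted=3
After char 7 ('3'=55): chars_in_quartet=4 acc=0xF76077 -> emit F7 60 77, reset; bytes_emitted=6
After char 8 ('o'=40): chars_in_quartet=1 acc=0x28 bytes_emitted=6
After char 9 ('g'=32): chars_in_quartet=2 acc=0xA20 bytes_emitted=6
After char 10 ('D'=3): chars_in_quartet=3 acc=0x28803 bytes_emitted=6
After char 11 ('k'=36): chars_in_quartet=4 acc=0xA200E4 -> emit A2 00 E4, reset; bytes_emitted=9
After char 12 ('1'=53): chars_in_quartet=1 acc=0x35 bytes_emitted=9
After char 13 ('g'=32): chars_in_quartet=2 acc=0xD60 bytes_emitted=9
Padding '==': partial quartet acc=0xD60 -> emit D6; bytes_emitted=10

Answer: 99 3C 93 F7 60 77 A2 00 E4 D6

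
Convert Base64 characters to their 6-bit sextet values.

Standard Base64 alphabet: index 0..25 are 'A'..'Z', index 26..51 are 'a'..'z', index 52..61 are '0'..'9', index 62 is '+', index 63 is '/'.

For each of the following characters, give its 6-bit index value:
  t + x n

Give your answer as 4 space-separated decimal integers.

't': a..z range, 26 + ord('t') − ord('a') = 45
'+': index 62
'x': a..z range, 26 + ord('x') − ord('a') = 49
'n': a..z range, 26 + ord('n') − ord('a') = 39

Answer: 45 62 49 39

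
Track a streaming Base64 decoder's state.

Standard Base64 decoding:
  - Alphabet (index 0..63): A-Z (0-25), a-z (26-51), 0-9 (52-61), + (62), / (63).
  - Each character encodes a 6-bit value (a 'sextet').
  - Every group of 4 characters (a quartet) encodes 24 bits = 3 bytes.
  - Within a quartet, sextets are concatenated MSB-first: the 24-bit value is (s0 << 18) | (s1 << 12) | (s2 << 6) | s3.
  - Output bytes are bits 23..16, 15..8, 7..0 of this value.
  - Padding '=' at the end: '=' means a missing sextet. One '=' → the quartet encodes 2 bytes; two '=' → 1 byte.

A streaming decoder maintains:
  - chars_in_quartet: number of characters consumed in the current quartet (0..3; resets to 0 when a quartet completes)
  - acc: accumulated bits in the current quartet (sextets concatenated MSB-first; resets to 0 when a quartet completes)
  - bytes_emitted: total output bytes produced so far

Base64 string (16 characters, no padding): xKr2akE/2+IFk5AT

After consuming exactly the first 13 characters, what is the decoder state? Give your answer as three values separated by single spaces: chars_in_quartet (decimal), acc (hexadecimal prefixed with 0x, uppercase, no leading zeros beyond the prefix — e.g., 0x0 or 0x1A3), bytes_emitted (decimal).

After char 0 ('x'=49): chars_in_quartet=1 acc=0x31 bytes_emitted=0
After char 1 ('K'=10): chars_in_quartet=2 acc=0xC4A bytes_emitted=0
After char 2 ('r'=43): chars_in_quartet=3 acc=0x312AB bytes_emitted=0
After char 3 ('2'=54): chars_in_quartet=4 acc=0xC4AAF6 -> emit C4 AA F6, reset; bytes_emitted=3
After char 4 ('a'=26): chars_in_quartet=1 acc=0x1A bytes_emitted=3
After char 5 ('k'=36): chars_in_quartet=2 acc=0x6A4 bytes_emitted=3
After char 6 ('E'=4): chars_in_quartet=3 acc=0x1A904 bytes_emitted=3
After char 7 ('/'=63): chars_in_quartet=4 acc=0x6A413F -> emit 6A 41 3F, reset; bytes_emitted=6
After char 8 ('2'=54): chars_in_quartet=1 acc=0x36 bytes_emitted=6
After char 9 ('+'=62): chars_in_quartet=2 acc=0xDBE bytes_emitted=6
After char 10 ('I'=8): chars_in_quartet=3 acc=0x36F88 bytes_emitted=6
After char 11 ('F'=5): chars_in_quartet=4 acc=0xDBE205 -> emit DB E2 05, reset; bytes_emitted=9
After char 12 ('k'=36): chars_in_quartet=1 acc=0x24 bytes_emitted=9

Answer: 1 0x24 9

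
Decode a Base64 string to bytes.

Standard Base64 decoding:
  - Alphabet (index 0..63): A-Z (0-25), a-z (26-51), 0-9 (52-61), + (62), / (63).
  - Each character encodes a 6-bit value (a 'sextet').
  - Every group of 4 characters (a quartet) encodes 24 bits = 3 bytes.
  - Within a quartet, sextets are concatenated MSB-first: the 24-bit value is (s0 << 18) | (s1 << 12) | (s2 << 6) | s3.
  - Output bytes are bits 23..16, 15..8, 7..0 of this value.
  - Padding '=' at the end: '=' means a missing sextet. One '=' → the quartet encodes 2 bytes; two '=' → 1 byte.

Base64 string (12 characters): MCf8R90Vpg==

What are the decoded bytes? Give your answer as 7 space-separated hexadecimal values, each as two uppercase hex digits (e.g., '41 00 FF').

Answer: 30 27 FC 47 DD 15 A6

Derivation:
After char 0 ('M'=12): chars_in_quartet=1 acc=0xC bytes_emitted=0
After char 1 ('C'=2): chars_in_quartet=2 acc=0x302 bytes_emitted=0
After char 2 ('f'=31): chars_in_quartet=3 acc=0xC09F bytes_emitted=0
After char 3 ('8'=60): chars_in_quartet=4 acc=0x3027FC -> emit 30 27 FC, reset; bytes_emitted=3
After char 4 ('R'=17): chars_in_quartet=1 acc=0x11 bytes_emitted=3
After char 5 ('9'=61): chars_in_quartet=2 acc=0x47D bytes_emitted=3
After char 6 ('0'=52): chars_in_quartet=3 acc=0x11F74 bytes_emitted=3
After char 7 ('V'=21): chars_in_quartet=4 acc=0x47DD15 -> emit 47 DD 15, reset; bytes_emitted=6
After char 8 ('p'=41): chars_in_quartet=1 acc=0x29 bytes_emitted=6
After char 9 ('g'=32): chars_in_quartet=2 acc=0xA60 bytes_emitted=6
Padding '==': partial quartet acc=0xA60 -> emit A6; bytes_emitted=7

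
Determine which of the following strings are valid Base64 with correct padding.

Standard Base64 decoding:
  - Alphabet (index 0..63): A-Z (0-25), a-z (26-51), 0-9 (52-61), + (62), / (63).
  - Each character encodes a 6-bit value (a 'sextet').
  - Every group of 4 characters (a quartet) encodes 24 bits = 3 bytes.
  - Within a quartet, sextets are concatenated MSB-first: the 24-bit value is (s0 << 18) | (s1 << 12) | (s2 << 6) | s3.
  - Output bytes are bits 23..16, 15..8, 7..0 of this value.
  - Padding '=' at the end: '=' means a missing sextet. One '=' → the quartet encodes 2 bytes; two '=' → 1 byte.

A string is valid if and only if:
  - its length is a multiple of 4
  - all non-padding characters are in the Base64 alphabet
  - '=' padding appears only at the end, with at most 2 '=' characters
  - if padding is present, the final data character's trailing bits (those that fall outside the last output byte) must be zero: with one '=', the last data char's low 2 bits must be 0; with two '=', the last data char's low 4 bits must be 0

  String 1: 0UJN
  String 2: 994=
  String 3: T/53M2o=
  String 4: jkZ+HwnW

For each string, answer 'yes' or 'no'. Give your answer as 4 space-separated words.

String 1: '0UJN' → valid
String 2: '994=' → valid
String 3: 'T/53M2o=' → valid
String 4: 'jkZ+HwnW' → valid

Answer: yes yes yes yes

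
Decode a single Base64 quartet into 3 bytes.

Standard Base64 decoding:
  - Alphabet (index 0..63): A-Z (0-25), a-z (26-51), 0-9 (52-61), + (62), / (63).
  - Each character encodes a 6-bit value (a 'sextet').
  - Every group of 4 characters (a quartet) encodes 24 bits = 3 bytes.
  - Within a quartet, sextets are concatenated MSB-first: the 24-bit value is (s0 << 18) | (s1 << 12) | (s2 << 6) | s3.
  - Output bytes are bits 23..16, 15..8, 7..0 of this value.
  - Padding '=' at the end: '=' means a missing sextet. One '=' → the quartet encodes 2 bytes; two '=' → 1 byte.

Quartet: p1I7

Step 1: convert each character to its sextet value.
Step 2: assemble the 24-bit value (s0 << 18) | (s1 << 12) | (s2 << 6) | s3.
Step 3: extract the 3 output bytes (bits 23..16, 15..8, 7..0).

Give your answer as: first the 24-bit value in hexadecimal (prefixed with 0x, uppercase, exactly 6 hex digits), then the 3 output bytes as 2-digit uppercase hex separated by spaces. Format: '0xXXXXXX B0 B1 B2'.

Sextets: p=41, 1=53, I=8, 7=59
24-bit: (41<<18) | (53<<12) | (8<<6) | 59
      = 0xA40000 | 0x035000 | 0x000200 | 0x00003B
      = 0xA7523B
Bytes: (v>>16)&0xFF=A7, (v>>8)&0xFF=52, v&0xFF=3B

Answer: 0xA7523B A7 52 3B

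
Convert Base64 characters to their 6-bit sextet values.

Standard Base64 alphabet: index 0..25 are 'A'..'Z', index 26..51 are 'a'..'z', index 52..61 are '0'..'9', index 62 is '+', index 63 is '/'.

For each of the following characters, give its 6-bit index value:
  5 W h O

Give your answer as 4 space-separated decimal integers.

'5': 0..9 range, 52 + ord('5') − ord('0') = 57
'W': A..Z range, ord('W') − ord('A') = 22
'h': a..z range, 26 + ord('h') − ord('a') = 33
'O': A..Z range, ord('O') − ord('A') = 14

Answer: 57 22 33 14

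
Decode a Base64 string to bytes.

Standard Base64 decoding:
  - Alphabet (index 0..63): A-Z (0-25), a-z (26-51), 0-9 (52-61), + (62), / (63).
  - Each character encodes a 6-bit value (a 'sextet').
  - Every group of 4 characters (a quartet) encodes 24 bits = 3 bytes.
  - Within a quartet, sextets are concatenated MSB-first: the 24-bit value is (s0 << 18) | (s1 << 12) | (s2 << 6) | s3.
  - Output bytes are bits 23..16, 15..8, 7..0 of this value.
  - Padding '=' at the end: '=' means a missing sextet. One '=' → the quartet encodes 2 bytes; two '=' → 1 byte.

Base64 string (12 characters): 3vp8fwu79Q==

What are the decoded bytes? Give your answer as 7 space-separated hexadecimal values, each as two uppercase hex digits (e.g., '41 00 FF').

After char 0 ('3'=55): chars_in_quartet=1 acc=0x37 bytes_emitted=0
After char 1 ('v'=47): chars_in_quartet=2 acc=0xDEF bytes_emitted=0
After char 2 ('p'=41): chars_in_quartet=3 acc=0x37BE9 bytes_emitted=0
After char 3 ('8'=60): chars_in_quartet=4 acc=0xDEFA7C -> emit DE FA 7C, reset; bytes_emitted=3
After char 4 ('f'=31): chars_in_quartet=1 acc=0x1F bytes_emitted=3
After char 5 ('w'=48): chars_in_quartet=2 acc=0x7F0 bytes_emitted=3
After char 6 ('u'=46): chars_in_quartet=3 acc=0x1FC2E bytes_emitted=3
After char 7 ('7'=59): chars_in_quartet=4 acc=0x7F0BBB -> emit 7F 0B BB, reset; bytes_emitted=6
After char 8 ('9'=61): chars_in_quartet=1 acc=0x3D bytes_emitted=6
After char 9 ('Q'=16): chars_in_quartet=2 acc=0xF50 bytes_emitted=6
Padding '==': partial quartet acc=0xF50 -> emit F5; bytes_emitted=7

Answer: DE FA 7C 7F 0B BB F5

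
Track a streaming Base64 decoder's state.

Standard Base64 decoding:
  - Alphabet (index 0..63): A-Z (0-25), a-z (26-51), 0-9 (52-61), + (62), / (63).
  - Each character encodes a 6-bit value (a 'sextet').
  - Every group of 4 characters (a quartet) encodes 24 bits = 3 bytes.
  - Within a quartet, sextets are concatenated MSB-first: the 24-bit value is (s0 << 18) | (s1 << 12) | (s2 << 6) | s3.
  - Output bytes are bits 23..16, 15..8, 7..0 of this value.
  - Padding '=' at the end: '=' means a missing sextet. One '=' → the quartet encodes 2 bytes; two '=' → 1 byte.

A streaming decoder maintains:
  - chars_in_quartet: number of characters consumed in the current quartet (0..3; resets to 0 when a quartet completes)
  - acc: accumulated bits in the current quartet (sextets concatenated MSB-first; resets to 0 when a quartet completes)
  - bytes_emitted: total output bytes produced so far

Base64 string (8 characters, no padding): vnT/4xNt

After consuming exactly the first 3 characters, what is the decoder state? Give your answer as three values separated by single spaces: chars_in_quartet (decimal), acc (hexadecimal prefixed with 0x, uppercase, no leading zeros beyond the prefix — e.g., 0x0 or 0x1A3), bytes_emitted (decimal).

Answer: 3 0x2F9D3 0

Derivation:
After char 0 ('v'=47): chars_in_quartet=1 acc=0x2F bytes_emitted=0
After char 1 ('n'=39): chars_in_quartet=2 acc=0xBE7 bytes_emitted=0
After char 2 ('T'=19): chars_in_quartet=3 acc=0x2F9D3 bytes_emitted=0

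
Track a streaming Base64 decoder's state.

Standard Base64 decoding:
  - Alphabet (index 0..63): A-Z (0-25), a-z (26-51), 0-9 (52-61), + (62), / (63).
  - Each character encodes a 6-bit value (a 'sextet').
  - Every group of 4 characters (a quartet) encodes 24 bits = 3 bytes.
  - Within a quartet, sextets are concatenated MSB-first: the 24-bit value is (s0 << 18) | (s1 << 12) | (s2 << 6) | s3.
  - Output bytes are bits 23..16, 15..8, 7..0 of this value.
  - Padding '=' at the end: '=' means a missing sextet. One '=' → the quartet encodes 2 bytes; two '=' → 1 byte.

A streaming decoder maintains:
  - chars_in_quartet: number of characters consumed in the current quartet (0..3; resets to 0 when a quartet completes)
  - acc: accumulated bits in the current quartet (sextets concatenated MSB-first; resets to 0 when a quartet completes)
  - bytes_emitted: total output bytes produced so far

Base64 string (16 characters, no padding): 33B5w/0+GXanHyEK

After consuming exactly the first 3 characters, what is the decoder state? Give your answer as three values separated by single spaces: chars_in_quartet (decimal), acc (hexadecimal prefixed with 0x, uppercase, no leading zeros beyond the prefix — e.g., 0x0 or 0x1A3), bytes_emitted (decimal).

Answer: 3 0x37DC1 0

Derivation:
After char 0 ('3'=55): chars_in_quartet=1 acc=0x37 bytes_emitted=0
After char 1 ('3'=55): chars_in_quartet=2 acc=0xDF7 bytes_emitted=0
After char 2 ('B'=1): chars_in_quartet=3 acc=0x37DC1 bytes_emitted=0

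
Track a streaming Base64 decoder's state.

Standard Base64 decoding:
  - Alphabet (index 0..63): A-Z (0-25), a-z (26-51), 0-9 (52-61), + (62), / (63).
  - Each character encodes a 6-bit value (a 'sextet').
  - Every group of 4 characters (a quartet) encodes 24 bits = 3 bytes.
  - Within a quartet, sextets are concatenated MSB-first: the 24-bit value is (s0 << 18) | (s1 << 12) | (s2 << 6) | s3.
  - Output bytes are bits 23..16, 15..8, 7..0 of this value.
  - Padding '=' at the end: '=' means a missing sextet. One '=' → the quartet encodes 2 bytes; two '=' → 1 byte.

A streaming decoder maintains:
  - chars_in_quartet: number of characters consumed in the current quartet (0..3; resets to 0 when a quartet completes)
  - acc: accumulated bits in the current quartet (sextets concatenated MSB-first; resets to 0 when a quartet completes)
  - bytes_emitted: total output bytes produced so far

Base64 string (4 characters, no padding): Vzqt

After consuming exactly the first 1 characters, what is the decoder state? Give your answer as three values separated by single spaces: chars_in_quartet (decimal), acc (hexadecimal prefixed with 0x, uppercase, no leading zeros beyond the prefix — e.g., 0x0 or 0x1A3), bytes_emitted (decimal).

Answer: 1 0x15 0

Derivation:
After char 0 ('V'=21): chars_in_quartet=1 acc=0x15 bytes_emitted=0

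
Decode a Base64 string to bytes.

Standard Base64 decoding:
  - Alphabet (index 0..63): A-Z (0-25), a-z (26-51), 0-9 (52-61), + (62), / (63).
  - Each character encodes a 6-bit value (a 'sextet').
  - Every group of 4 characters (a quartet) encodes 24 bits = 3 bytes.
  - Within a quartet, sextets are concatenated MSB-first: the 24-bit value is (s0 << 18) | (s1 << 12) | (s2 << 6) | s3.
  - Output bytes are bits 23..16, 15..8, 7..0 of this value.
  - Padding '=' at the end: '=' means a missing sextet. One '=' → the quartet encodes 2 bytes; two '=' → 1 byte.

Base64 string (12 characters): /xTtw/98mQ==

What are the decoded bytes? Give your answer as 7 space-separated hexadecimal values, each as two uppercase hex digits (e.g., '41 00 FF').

After char 0 ('/'=63): chars_in_quartet=1 acc=0x3F bytes_emitted=0
After char 1 ('x'=49): chars_in_quartet=2 acc=0xFF1 bytes_emitted=0
After char 2 ('T'=19): chars_in_quartet=3 acc=0x3FC53 bytes_emitted=0
After char 3 ('t'=45): chars_in_quartet=4 acc=0xFF14ED -> emit FF 14 ED, reset; bytes_emitted=3
After char 4 ('w'=48): chars_in_quartet=1 acc=0x30 bytes_emitted=3
After char 5 ('/'=63): chars_in_quartet=2 acc=0xC3F bytes_emitted=3
After char 6 ('9'=61): chars_in_quartet=3 acc=0x30FFD bytes_emitted=3
After char 7 ('8'=60): chars_in_quartet=4 acc=0xC3FF7C -> emit C3 FF 7C, reset; bytes_emitted=6
After char 8 ('m'=38): chars_in_quartet=1 acc=0x26 bytes_emitted=6
After char 9 ('Q'=16): chars_in_quartet=2 acc=0x990 bytes_emitted=6
Padding '==': partial quartet acc=0x990 -> emit 99; bytes_emitted=7

Answer: FF 14 ED C3 FF 7C 99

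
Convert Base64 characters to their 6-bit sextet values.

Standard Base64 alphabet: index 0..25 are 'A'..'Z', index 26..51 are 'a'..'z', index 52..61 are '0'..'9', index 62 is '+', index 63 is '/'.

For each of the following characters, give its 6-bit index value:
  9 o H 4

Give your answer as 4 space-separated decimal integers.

'9': 0..9 range, 52 + ord('9') − ord('0') = 61
'o': a..z range, 26 + ord('o') − ord('a') = 40
'H': A..Z range, ord('H') − ord('A') = 7
'4': 0..9 range, 52 + ord('4') − ord('0') = 56

Answer: 61 40 7 56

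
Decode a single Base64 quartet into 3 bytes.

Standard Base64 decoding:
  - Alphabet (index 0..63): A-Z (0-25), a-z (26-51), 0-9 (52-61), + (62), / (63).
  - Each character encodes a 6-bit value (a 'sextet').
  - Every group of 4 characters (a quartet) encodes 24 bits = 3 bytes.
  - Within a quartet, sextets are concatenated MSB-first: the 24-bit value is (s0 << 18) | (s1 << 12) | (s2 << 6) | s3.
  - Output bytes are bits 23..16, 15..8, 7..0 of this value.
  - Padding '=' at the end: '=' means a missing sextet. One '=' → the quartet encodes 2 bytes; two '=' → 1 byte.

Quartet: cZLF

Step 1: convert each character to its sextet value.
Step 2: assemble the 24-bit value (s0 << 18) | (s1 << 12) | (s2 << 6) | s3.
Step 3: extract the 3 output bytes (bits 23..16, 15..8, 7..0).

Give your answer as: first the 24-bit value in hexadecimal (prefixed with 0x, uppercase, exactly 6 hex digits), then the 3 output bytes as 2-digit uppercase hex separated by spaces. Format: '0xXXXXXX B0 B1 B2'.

Answer: 0x7192C5 71 92 C5

Derivation:
Sextets: c=28, Z=25, L=11, F=5
24-bit: (28<<18) | (25<<12) | (11<<6) | 5
      = 0x700000 | 0x019000 | 0x0002C0 | 0x000005
      = 0x7192C5
Bytes: (v>>16)&0xFF=71, (v>>8)&0xFF=92, v&0xFF=C5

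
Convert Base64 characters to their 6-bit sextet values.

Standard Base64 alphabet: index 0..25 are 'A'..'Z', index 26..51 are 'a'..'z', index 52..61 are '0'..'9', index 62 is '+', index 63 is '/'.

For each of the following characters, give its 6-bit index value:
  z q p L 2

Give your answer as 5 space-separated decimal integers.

'z': a..z range, 26 + ord('z') − ord('a') = 51
'q': a..z range, 26 + ord('q') − ord('a') = 42
'p': a..z range, 26 + ord('p') − ord('a') = 41
'L': A..Z range, ord('L') − ord('A') = 11
'2': 0..9 range, 52 + ord('2') − ord('0') = 54

Answer: 51 42 41 11 54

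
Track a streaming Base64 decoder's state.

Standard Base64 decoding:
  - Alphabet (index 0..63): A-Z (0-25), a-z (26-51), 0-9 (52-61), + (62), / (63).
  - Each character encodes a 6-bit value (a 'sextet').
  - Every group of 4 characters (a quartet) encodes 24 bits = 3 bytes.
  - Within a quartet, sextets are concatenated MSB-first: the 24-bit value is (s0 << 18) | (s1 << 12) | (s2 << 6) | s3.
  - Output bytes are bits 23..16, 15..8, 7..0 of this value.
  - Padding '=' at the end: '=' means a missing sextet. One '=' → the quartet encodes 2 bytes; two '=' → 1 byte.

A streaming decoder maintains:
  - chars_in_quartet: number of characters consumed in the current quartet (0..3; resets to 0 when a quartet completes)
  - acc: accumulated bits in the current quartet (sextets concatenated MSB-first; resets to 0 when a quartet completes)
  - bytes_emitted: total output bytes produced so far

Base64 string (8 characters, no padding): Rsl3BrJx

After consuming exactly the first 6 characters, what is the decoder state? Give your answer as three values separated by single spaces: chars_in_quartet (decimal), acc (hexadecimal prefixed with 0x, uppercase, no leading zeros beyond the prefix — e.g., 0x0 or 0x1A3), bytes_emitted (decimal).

Answer: 2 0x6B 3

Derivation:
After char 0 ('R'=17): chars_in_quartet=1 acc=0x11 bytes_emitted=0
After char 1 ('s'=44): chars_in_quartet=2 acc=0x46C bytes_emitted=0
After char 2 ('l'=37): chars_in_quartet=3 acc=0x11B25 bytes_emitted=0
After char 3 ('3'=55): chars_in_quartet=4 acc=0x46C977 -> emit 46 C9 77, reset; bytes_emitted=3
After char 4 ('B'=1): chars_in_quartet=1 acc=0x1 bytes_emitted=3
After char 5 ('r'=43): chars_in_quartet=2 acc=0x6B bytes_emitted=3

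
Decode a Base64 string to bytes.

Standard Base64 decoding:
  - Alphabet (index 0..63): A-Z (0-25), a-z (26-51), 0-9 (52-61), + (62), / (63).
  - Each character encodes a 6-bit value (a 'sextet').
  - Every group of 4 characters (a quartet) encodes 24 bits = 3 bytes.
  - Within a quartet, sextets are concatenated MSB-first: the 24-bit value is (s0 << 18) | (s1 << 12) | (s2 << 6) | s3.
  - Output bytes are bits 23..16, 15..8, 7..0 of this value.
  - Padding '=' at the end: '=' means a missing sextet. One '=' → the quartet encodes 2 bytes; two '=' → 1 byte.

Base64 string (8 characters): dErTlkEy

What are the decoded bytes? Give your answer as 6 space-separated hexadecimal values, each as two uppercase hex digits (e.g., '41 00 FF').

Answer: 74 4A D3 96 41 32

Derivation:
After char 0 ('d'=29): chars_in_quartet=1 acc=0x1D bytes_emitted=0
After char 1 ('E'=4): chars_in_quartet=2 acc=0x744 bytes_emitted=0
After char 2 ('r'=43): chars_in_quartet=3 acc=0x1D12B bytes_emitted=0
After char 3 ('T'=19): chars_in_quartet=4 acc=0x744AD3 -> emit 74 4A D3, reset; bytes_emitted=3
After char 4 ('l'=37): chars_in_quartet=1 acc=0x25 bytes_emitted=3
After char 5 ('k'=36): chars_in_quartet=2 acc=0x964 bytes_emitted=3
After char 6 ('E'=4): chars_in_quartet=3 acc=0x25904 bytes_emitted=3
After char 7 ('y'=50): chars_in_quartet=4 acc=0x964132 -> emit 96 41 32, reset; bytes_emitted=6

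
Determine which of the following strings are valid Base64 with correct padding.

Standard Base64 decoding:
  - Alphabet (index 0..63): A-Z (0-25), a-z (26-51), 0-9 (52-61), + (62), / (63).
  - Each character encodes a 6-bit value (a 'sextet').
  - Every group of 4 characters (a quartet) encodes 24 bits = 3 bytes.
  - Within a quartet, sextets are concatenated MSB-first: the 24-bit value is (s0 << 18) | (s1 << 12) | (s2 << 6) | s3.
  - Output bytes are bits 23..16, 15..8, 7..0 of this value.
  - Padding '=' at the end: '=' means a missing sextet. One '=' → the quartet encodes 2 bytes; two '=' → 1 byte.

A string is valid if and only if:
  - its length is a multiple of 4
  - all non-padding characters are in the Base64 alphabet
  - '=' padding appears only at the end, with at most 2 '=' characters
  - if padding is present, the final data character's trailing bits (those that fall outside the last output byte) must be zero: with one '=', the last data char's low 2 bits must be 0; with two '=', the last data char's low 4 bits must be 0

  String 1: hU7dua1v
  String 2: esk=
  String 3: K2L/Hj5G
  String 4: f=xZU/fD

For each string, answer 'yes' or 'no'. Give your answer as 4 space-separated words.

Answer: yes yes yes no

Derivation:
String 1: 'hU7dua1v' → valid
String 2: 'esk=' → valid
String 3: 'K2L/Hj5G' → valid
String 4: 'f=xZU/fD' → invalid (bad char(s): ['=']; '=' in middle)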